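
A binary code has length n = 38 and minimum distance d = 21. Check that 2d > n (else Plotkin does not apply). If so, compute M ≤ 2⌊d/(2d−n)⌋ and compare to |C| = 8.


Plotkin bound M ≤ 10; given |C| = 8 ≤ bound (satisfied).

Check applicability: 2d = 42, n = 38.
2d − n = 4 > 0, so Plotkin applies.
Compute d/(2d−n) = 21/4 ≈ 5.2500.
⌊d/(2d−n)⌋ = 5.
Plotkin bound: M ≤ 2·5 = 10.
Given |C| = 8, check: satisfied.
This |C| is below the Plotkin bound.


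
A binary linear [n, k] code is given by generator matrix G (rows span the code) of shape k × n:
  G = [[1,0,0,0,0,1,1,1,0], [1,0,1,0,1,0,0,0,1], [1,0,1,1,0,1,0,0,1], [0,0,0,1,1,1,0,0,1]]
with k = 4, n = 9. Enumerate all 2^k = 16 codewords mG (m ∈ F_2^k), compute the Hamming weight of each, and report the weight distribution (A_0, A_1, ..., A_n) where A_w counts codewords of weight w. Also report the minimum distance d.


Weight distribution: A_0 = 1, A_1 = 1, A_3 = 2, A_4 = 5, A_5 = 5, A_6 = 2. Minimum distance d = 1.

Enumerate all 2^4 = 16 messages m ∈ F_2^4.
For each, compute codeword c = mG in F_2^9, then tally its weight.
  m = 0000 → c = 000000000, weight = 0.
  m = 1000 → c = 100001110, weight = 4.
  m = 0100 → c = 101010001, weight = 4.
  m = 1100 → c = 001011111, weight = 6.
  m = 0010 → c = 101101001, weight = 5.
  m = 1010 → c = 001100111, weight = 5.
  m = 0110 → c = 000111000, weight = 3.
  m = 1110 → c = 100110110, weight = 5.
  m = 0001 → c = 000111001, weight = 4.
  m = 1001 → c = 100110111, weight = 6.
  m = 0101 → c = 101101000, weight = 4.
  m = 1101 → c = 001100110, weight = 4.
  m = 0011 → c = 101010000, weight = 3.
  m = 1011 → c = 001011110, weight = 5.
  m = 0111 → c = 000000001, weight = 1.
  m = 1111 → c = 100001111, weight = 5.
Tally weights:
  weight 0: 1 codewords.
  weight 1: 1 codewords.
  weight 3: 2 codewords.
  weight 4: 5 codewords.
  weight 5: 5 codewords.
  weight 6: 2 codewords.
Minimum distance d = smallest w > 0 with A_w > 0 = 1.
Sanity: Σ A_w = 16 = 2^4 = 16 ✓.


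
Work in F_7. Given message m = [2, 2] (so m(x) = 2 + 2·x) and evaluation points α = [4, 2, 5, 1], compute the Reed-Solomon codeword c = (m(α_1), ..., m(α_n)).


c = [3, 6, 5, 4]

Message polynomial: m(x) = 2 + 2·x (mod 7).
For each evaluation point α_i, compute m(α_i) mod 7:
  α_1 = 4: Horner steps 2 → 3, so m(4) = 3.
  α_2 = 2: Horner steps 2 → 6, so m(2) = 6.
  α_3 = 5: Horner steps 2 → 5, so m(5) = 5.
  α_4 = 1: Horner steps 2 → 4, so m(1) = 4.
Codeword c = [3, 6, 5, 4] ∈ F_7^4.


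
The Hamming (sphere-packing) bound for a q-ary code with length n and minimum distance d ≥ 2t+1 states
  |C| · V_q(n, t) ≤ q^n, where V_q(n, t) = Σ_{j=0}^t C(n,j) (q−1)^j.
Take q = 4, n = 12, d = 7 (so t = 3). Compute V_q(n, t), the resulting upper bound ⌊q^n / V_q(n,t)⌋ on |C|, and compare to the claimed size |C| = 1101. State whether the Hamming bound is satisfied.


V_q(n, t) = 6571, q^n = 16777216, Hamming bound = 2553, |C| = 1101 ≤ bound (satisfied).

Step 1: Compute V_q(n, t) = Σ_{j=0}^3 C(n, j) (q−1)^j.
  j = 0: C(12,0)·(3)^0 = 1·1 = 1.
  j = 1: C(12,1)·(3)^1 = 12·3 = 36.
  j = 2: C(12,2)·(3)^2 = 66·9 = 594.
  j = 3: C(12,3)·(3)^3 = 220·27 = 5940.
  V_q(n, t) = 1 + 36 + 594 + 5940 = 6571.
Step 2: q^n = 4^12 = 16777216.
Step 3: Hamming bound ⌊q^n / V_q(n,t)⌋ = ⌊16777216/6571⌋ = 2553.
Step 4: Compare |C| = 1101 to 2553: satisfied.
The claimed |C| lies below the Hamming bound.


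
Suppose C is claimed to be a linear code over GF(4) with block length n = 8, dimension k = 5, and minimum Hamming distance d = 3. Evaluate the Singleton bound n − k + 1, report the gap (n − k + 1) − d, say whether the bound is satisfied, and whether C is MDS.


Singleton RHS = n − k + 1 = 4, slack = 1, bound satisfied, not MDS.

Singleton bound: d ≤ n − k + 1.
Here n = 8, k = 5, so n − k + 1 = 4.
Given d = 3, check d ≤ 4: YES.
Slack = (n − k + 1) − d = 1.
The code is NOT MDS (slack = 1 > 0).
Description: the claimed parameters are [8, 5, 3]_4; such a code would be non-MDS.


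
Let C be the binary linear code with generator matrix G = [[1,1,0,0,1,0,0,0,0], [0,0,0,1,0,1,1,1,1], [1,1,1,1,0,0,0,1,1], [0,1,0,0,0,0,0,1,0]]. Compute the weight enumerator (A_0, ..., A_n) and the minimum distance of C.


Weight distribution: A_0 = 1, A_2 = 1, A_3 = 2, A_4 = 2, A_5 = 6, A_6 = 3, A_8 = 1. Minimum distance d = 2.

Enumerate all 2^4 = 16 messages m ∈ F_2^4.
For each, compute codeword c = mG in F_2^9, then tally its weight.
  m = 0000 → c = 000000000, weight = 0.
  m = 1000 → c = 110010000, weight = 3.
  m = 0100 → c = 000101111, weight = 5.
  m = 1100 → c = 110111111, weight = 8.
  m = 0010 → c = 111100011, weight = 6.
  m = 1010 → c = 001110011, weight = 5.
  m = 0110 → c = 111001100, weight = 5.
  m = 1110 → c = 001011100, weight = 4.
  m = 0001 → c = 010000010, weight = 2.
  m = 1001 → c = 100010010, weight = 3.
  m = 0101 → c = 010101101, weight = 5.
  m = 1101 → c = 100111101, weight = 6.
  m = 0011 → c = 101100001, weight = 4.
  m = 1011 → c = 011110001, weight = 5.
  m = 0111 → c = 101001110, weight = 5.
  m = 1111 → c = 011011110, weight = 6.
Tally weights:
  weight 0: 1 codewords.
  weight 2: 1 codewords.
  weight 3: 2 codewords.
  weight 4: 2 codewords.
  weight 5: 6 codewords.
  weight 6: 3 codewords.
  weight 8: 1 codewords.
Minimum distance d = smallest w > 0 with A_w > 0 = 2.
Sanity: Σ A_w = 16 = 2^4 = 16 ✓.


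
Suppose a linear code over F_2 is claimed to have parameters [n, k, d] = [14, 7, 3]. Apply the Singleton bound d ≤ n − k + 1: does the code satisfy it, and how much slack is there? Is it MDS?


Singleton RHS = n − k + 1 = 8, slack = 5, bound satisfied, not MDS.

Singleton bound: d ≤ n − k + 1.
Here n = 14, k = 7, so n − k + 1 = 8.
Given d = 3, check d ≤ 8: YES.
Slack = (n − k + 1) − d = 5.
The code is NOT MDS (slack = 5 > 0).
Description: the claimed parameters are [14, 7, 3]_2; such a code would be non-MDS.


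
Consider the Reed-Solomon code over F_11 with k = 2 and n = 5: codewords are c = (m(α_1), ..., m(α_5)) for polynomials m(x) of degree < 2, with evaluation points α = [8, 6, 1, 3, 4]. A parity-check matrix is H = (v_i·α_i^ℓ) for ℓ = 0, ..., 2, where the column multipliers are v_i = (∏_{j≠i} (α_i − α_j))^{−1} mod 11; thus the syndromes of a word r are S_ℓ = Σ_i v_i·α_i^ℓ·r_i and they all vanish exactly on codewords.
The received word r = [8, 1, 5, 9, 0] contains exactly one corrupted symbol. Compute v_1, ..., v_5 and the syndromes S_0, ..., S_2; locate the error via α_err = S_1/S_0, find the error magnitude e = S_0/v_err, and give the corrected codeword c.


S = (5, 8, 4), error at position 2, error magnitude e = 8, c = [8, 4, 5, 9, 0].

Step 1: column multipliers v_i = (∏_{j≠i}(α_i − α_j))^{−1} mod 11.
  i = 1 (α = 8): (8−6)(8−1)(8−3)(8−4) = 2·7·5·4 = 280 ≡ 5, so v_1 = 5^{−1} = 9 (mod 11).
  i = 2 (α = 6): (6−8)(6−1)(6−3)(6−4) = (−2)·5·3·2 = −60 ≡ 6, so v_2 = 6^{−1} = 2 (mod 11).
  i = 3 (α = 1): (1−8)(1−6)(1−3)(1−4) = (−7)·(−5)·(−2)·(−3) = 210 ≡ 1, so v_3 = 1^{−1} = 1 (mod 11).
  i = 4 (α = 3): (3−8)(3−6)(3−1)(3−4) = (−5)·(−3)·2·(−1) = −30 ≡ 3, so v_4 = 3^{−1} = 4 (mod 11).
  i = 5 (α = 4): (4−8)(4−6)(4−1)(4−3) = (−4)·(−2)·3·1 = 24 ≡ 2, so v_5 = 2^{−1} = 6 (mod 11).
  v = [9, 2, 1, 4, 6].
Step 2: syndromes of r = [8, 1, 5, 9, 0] (all sums mod 11).
  S_0 = Σ v_i r_i = 9·8 + 2·1 + 1·5 + 4·9 + 6·0 = 115 ≡ 5.
  S_1 = Σ v_i α_i r_i = 9·8·8 + 2·6·1 + 1·1·5 + 4·3·9 + 6·4·0 = 701 ≡ 8.
  α_i^2 mod 11 = [9, 3, 1, 9, 5].
  S_2 = Σ v_i α_i^2 r_i = 9·9·8 + 2·3·1 + 1·1·5 + 4·9·9 + 6·5·0 = 983 ≡ 4.
  S = (5, 8, 4) ≠ 0, so r is not a codeword (an error is present).
Step 3: locate the error. For a single error e at position i, S_ℓ = v_i·e·α_i^ℓ, so α_err = S_1/S_0.
  S_0^{−1} = 5^{−1} = 9 (mod 11), so α_err = 8·9 = 72 ≡ 6 = α_2. Error position i = 2.
  Consistency check: S_2/S_1 = 4·7 = 28 ≡ 6 = α_err ✓ (single-error assumption holds).
Step 4: error magnitude e = S_0/v_2 = S_0·∏_{j≠2}(α_2 − α_j) = 5·6 = 30 ≡ 8 (mod 11).
Step 5: correct position 2: c_2 = r_2 − e = 1 − 8 ≡ 4 (mod 11). Hence c = [8, 4, 5, 9, 0].
  Check: interpolating c through the α_i gives m(x) = 3 + 2·x (degree < 2) with m(α_i) = c_i for every i, so c is indeed a codeword.


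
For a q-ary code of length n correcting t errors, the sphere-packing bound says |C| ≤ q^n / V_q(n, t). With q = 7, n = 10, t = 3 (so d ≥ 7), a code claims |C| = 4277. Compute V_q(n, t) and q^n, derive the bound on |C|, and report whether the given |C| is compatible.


V_q(n, t) = 27601, q^n = 282475249, Hamming bound = 10234, |C| = 4277 ≤ bound (satisfied).

Step 1: Compute V_q(n, t) = Σ_{j=0}^3 C(n, j) (q−1)^j.
  j = 0: C(10,0)·(6)^0 = 1·1 = 1.
  j = 1: C(10,1)·(6)^1 = 10·6 = 60.
  j = 2: C(10,2)·(6)^2 = 45·36 = 1620.
  j = 3: C(10,3)·(6)^3 = 120·216 = 25920.
  V_q(n, t) = 1 + 60 + 1620 + 25920 = 27601.
Step 2: q^n = 7^10 = 282475249.
Step 3: Hamming bound ⌊q^n / V_q(n,t)⌋ = ⌊282475249/27601⌋ = 10234.
Step 4: Compare |C| = 4277 to 10234: satisfied.
The claimed |C| lies below the Hamming bound.


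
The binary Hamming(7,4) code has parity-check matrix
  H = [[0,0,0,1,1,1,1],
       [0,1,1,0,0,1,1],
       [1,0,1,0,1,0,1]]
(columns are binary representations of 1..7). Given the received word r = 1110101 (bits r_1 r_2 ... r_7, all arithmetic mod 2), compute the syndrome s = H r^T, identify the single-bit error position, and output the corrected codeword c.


s = (0, 1, 0)^T, error position = 2, corrected codeword c = 1010101

Compute s = H r^T mod 2 one row at a time:
  s_1 = 0 + 1 + 0 + 1 = 2 ≡ 0 (mod 2).
  s_2 = 1 + 1 + 0 + 1 = 3 ≡ 1 (mod 2).
  s_3 = 1 + 1 + 1 + 1 = 4 ≡ 0 (mod 2).
s = (0, 1, 0)^T — this equals column 2 of H (binary 010), so error is at position 2.
Correct: flip bit 2 of r = 1110101 to get c = 1010101.


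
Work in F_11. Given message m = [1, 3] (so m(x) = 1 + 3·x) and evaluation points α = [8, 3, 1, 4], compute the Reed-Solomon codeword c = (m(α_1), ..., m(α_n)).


c = [3, 10, 4, 2]

Message polynomial: m(x) = 1 + 3·x (mod 11).
For each evaluation point α_i, compute m(α_i) mod 11:
  α_1 = 8: Horner steps 3 → 3, so m(8) = 3.
  α_2 = 3: Horner steps 3 → 10, so m(3) = 10.
  α_3 = 1: Horner steps 3 → 4, so m(1) = 4.
  α_4 = 4: Horner steps 3 → 2, so m(4) = 2.
Codeword c = [3, 10, 4, 2] ∈ F_11^4.


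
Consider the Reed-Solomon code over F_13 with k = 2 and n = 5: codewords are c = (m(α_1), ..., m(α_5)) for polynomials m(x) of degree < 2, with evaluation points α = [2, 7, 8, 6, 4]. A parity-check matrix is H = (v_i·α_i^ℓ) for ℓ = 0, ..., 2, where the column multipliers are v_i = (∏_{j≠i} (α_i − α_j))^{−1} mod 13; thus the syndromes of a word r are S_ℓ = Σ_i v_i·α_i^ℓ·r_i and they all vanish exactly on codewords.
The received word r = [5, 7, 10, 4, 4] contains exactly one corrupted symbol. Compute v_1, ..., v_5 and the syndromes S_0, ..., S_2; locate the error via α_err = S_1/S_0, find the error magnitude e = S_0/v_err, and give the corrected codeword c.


S = (8, 6, 11), error at position 5, error magnitude e = 6, c = [5, 7, 10, 4, 11].

Step 1: column multipliers v_i = (∏_{j≠i}(α_i − α_j))^{−1} mod 13.
  i = 1 (α = 2): (2−7)(2−8)(2−6)(2−4) = (−5)·(−6)·(−4)·(−2) = 240 ≡ 6, so v_1 = 6^{−1} = 11 (mod 13).
  i = 2 (α = 7): (7−2)(7−8)(7−6)(7−4) = 5·(−1)·1·3 = −15 ≡ 11, so v_2 = 11^{−1} = 6 (mod 13).
  i = 3 (α = 8): (8−2)(8−7)(8−6)(8−4) = 6·1·2·4 = 48 ≡ 9, so v_3 = 9^{−1} = 3 (mod 13).
  i = 4 (α = 6): (6−2)(6−7)(6−8)(6−4) = 4·(−1)·(−2)·2 = 16 ≡ 3, so v_4 = 3^{−1} = 9 (mod 13).
  i = 5 (α = 4): (4−2)(4−7)(4−8)(4−6) = 2·(−3)·(−4)·(−2) = −48 ≡ 4, so v_5 = 4^{−1} = 10 (mod 13).
  v = [11, 6, 3, 9, 10].
Step 2: syndromes of r = [5, 7, 10, 4, 4] (all sums mod 13).
  S_0 = Σ v_i r_i = 11·5 + 6·7 + 3·10 + 9·4 + 10·4 = 203 ≡ 8.
  S_1 = Σ v_i α_i r_i = 11·2·5 + 6·7·7 + 3·8·10 + 9·6·4 + 10·4·4 = 1020 ≡ 6.
  α_i^2 mod 13 = [4, 10, 12, 10, 3].
  S_2 = Σ v_i α_i^2 r_i = 11·4·5 + 6·10·7 + 3·12·10 + 9·10·4 + 10·3·4 = 1480 ≡ 11.
  S = (8, 6, 11) ≠ 0, so r is not a codeword (an error is present).
Step 3: locate the error. For a single error e at position i, S_ℓ = v_i·e·α_i^ℓ, so α_err = S_1/S_0.
  S_0^{−1} = 8^{−1} = 5 (mod 13), so α_err = 6·5 = 30 ≡ 4 = α_5. Error position i = 5.
  Consistency check: S_2/S_1 = 11·11 = 121 ≡ 4 = α_err ✓ (single-error assumption holds).
Step 4: error magnitude e = S_0/v_5 = S_0·∏_{j≠5}(α_5 − α_j) = 8·4 = 32 ≡ 6 (mod 13).
Step 5: correct position 5: c_5 = r_5 − e = 4 − 6 ≡ 11 (mod 13). Hence c = [5, 7, 10, 4, 11].
  Check: interpolating c through the α_i gives m(x) = 12 + 3·x (degree < 2) with m(α_i) = c_i for every i, so c is indeed a codeword.


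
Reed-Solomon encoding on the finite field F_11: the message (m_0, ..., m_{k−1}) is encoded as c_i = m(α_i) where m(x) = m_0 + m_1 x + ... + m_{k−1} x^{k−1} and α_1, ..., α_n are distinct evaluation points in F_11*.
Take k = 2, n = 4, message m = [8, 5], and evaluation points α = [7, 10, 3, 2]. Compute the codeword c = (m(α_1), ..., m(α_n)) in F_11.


c = [10, 3, 1, 7]

Message polynomial: m(x) = 8 + 5·x (mod 11).
For each evaluation point α_i, compute m(α_i) mod 11:
  α_1 = 7: Horner steps 5 → 10, so m(7) = 10.
  α_2 = 10: Horner steps 5 → 3, so m(10) = 3.
  α_3 = 3: Horner steps 5 → 1, so m(3) = 1.
  α_4 = 2: Horner steps 5 → 7, so m(2) = 7.
Codeword c = [10, 3, 1, 7] ∈ F_11^4.


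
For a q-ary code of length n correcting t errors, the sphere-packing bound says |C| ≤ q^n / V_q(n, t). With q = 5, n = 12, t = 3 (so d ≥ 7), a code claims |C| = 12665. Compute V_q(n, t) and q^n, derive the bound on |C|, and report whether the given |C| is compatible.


V_q(n, t) = 15185, q^n = 244140625, Hamming bound = 16077, |C| = 12665 ≤ bound (satisfied).

Step 1: Compute V_q(n, t) = Σ_{j=0}^3 C(n, j) (q−1)^j.
  j = 0: C(12,0)·(4)^0 = 1·1 = 1.
  j = 1: C(12,1)·(4)^1 = 12·4 = 48.
  j = 2: C(12,2)·(4)^2 = 66·16 = 1056.
  j = 3: C(12,3)·(4)^3 = 220·64 = 14080.
  V_q(n, t) = 1 + 48 + 1056 + 14080 = 15185.
Step 2: q^n = 5^12 = 244140625.
Step 3: Hamming bound ⌊q^n / V_q(n,t)⌋ = ⌊244140625/15185⌋ = 16077.
Step 4: Compare |C| = 12665 to 16077: satisfied.
The claimed |C| lies below the Hamming bound.


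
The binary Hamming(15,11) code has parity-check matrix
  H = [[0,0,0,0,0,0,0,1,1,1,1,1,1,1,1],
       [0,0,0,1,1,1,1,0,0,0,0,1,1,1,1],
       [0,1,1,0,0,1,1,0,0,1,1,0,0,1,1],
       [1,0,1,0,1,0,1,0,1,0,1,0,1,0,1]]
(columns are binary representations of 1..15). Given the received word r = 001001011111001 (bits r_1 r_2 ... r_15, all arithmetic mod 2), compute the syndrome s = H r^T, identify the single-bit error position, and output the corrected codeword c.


s = (0, 1, 1, 0)^T, error position = 6, corrected codeword c = 001000011111001

Compute s = H r^T mod 2 one row at a time:
  s_1 = 1 + 1 + 1 + 1 + 1 + 0 + 0 + 1 = 6 ≡ 0 (mod 2).
  s_2 = 0 + 0 + 1 + 0 + 1 + 0 + 0 + 1 = 3 ≡ 1 (mod 2).
  s_3 = 0 + 1 + 1 + 0 + 1 + 1 + 0 + 1 = 5 ≡ 1 (mod 2).
  s_4 = 0 + 1 + 0 + 0 + 1 + 1 + 0 + 1 = 4 ≡ 0 (mod 2).
s = (0, 1, 1, 0)^T — this equals column 6 of H (binary 0110), so error is at position 6.
Correct: flip bit 6 of r = 001001011111001 to get c = 001000011111001.


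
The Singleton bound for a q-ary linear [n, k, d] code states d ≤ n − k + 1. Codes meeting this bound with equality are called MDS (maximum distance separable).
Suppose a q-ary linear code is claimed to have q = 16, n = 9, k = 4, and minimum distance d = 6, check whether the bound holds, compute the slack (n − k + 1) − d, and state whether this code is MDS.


Singleton RHS = n − k + 1 = 6, slack = 0, bound satisfied, MDS.

Singleton bound: d ≤ n − k + 1.
Here n = 9, k = 4, so n − k + 1 = 6.
Given d = 6, check d ≤ 6: YES.
Slack = (n − k + 1) − d = 0.
The code is MDS (slack = 0).
Description: the claimed parameters are [9, 4, 6]_16; such a code would be MDS (meets Singleton bound).


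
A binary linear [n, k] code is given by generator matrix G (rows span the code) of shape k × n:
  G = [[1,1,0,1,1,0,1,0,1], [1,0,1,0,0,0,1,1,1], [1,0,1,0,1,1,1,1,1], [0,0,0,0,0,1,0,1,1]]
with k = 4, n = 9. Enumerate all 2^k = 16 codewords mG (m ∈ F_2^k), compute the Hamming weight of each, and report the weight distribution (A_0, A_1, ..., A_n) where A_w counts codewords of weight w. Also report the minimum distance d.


Weight distribution: A_0 = 1, A_2 = 1, A_3 = 2, A_4 = 3, A_5 = 4, A_6 = 3, A_7 = 2. Minimum distance d = 2.

Enumerate all 2^4 = 16 messages m ∈ F_2^4.
For each, compute codeword c = mG in F_2^9, then tally its weight.
  m = 0000 → c = 000000000, weight = 0.
  m = 1000 → c = 110110101, weight = 6.
  m = 0100 → c = 101000111, weight = 5.
  m = 1100 → c = 011110010, weight = 5.
  m = 0010 → c = 101011111, weight = 7.
  m = 1010 → c = 011101010, weight = 5.
  m = 0110 → c = 000011000, weight = 2.
  m = 1110 → c = 110101101, weight = 6.
  m = 0001 → c = 000001011, weight = 3.
  m = 1001 → c = 110111110, weight = 7.
  m = 0101 → c = 101001100, weight = 4.
  m = 1101 → c = 011111001, weight = 6.
  m = 0011 → c = 101010100, weight = 4.
  m = 1011 → c = 011100001, weight = 4.
  m = 0111 → c = 000010011, weight = 3.
  m = 1111 → c = 110100110, weight = 5.
Tally weights:
  weight 0: 1 codewords.
  weight 2: 1 codewords.
  weight 3: 2 codewords.
  weight 4: 3 codewords.
  weight 5: 4 codewords.
  weight 6: 3 codewords.
  weight 7: 2 codewords.
Minimum distance d = smallest w > 0 with A_w > 0 = 2.
Sanity: Σ A_w = 16 = 2^4 = 16 ✓.


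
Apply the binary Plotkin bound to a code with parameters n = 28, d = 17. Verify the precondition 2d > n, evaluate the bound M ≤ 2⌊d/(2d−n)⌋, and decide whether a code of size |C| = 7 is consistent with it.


Plotkin bound M ≤ 4; given |C| = 7 > bound (violated).

Check applicability: 2d = 34, n = 28.
2d − n = 6 > 0, so Plotkin applies.
Compute d/(2d−n) = 17/6 ≈ 2.8333.
⌊d/(2d−n)⌋ = 2.
Plotkin bound: M ≤ 2·2 = 4.
Given |C| = 7, check: VIOLATED.
This |C| is above the Plotkin bound, so no binary code with n = 28, d = 17 and 7 codewords exists.


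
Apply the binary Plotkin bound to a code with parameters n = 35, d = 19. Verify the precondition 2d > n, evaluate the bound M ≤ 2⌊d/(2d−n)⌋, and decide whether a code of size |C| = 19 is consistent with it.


Plotkin bound M ≤ 12; given |C| = 19 > bound (violated).

Check applicability: 2d = 38, n = 35.
2d − n = 3 > 0, so Plotkin applies.
Compute d/(2d−n) = 19/3 ≈ 6.3333.
⌊d/(2d−n)⌋ = 6.
Plotkin bound: M ≤ 2·6 = 12.
Given |C| = 19, check: VIOLATED.
This |C| is above the Plotkin bound, so no binary code with n = 35, d = 19 and 19 codewords exists.


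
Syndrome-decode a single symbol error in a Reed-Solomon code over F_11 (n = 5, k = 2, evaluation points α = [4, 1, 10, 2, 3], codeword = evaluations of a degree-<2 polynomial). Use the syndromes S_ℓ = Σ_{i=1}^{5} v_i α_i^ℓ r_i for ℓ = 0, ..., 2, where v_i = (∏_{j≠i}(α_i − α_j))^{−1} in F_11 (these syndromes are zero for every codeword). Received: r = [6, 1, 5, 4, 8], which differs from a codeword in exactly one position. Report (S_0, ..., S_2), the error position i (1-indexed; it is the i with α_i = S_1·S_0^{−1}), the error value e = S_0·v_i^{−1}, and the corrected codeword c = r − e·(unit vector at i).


S = (10, 9, 7), error at position 4, error magnitude e = 5, c = [6, 1, 5, 10, 8].

Step 1: column multipliers v_i = (∏_{j≠i}(α_i − α_j))^{−1} mod 11.
  i = 1 (α = 4): (4−1)(4−10)(4−2)(4−3) = 3·(−6)·2·1 = −36 ≡ 8, so v_1 = 8^{−1} = 7 (mod 11).
  i = 2 (α = 1): (1−4)(1−10)(1−2)(1−3) = (−3)·(−9)·(−1)·(−2) = 54 ≡ 10, so v_2 = 10^{−1} = 10 (mod 11).
  i = 3 (α = 10): (10−4)(10−1)(10−2)(10−3) = 6·9·8·7 = 3024 ≡ 10, so v_3 = 10^{−1} = 10 (mod 11).
  i = 4 (α = 2): (2−4)(2−1)(2−10)(2−3) = (−2)·1·(−8)·(−1) = −16 ≡ 6, so v_4 = 6^{−1} = 2 (mod 11).
  i = 5 (α = 3): (3−4)(3−1)(3−10)(3−2) = (−1)·2·(−7)·1 = 14 ≡ 3, so v_5 = 3^{−1} = 4 (mod 11).
  v = [7, 10, 10, 2, 4].
Step 2: syndromes of r = [6, 1, 5, 4, 8] (all sums mod 11).
  S_0 = Σ v_i r_i = 7·6 + 10·1 + 10·5 + 2·4 + 4·8 = 142 ≡ 10.
  S_1 = Σ v_i α_i r_i = 7·4·6 + 10·1·1 + 10·10·5 + 2·2·4 + 4·3·8 = 790 ≡ 9.
  α_i^2 mod 11 = [5, 1, 1, 4, 9].
  S_2 = Σ v_i α_i^2 r_i = 7·5·6 + 10·1·1 + 10·1·5 + 2·4·4 + 4·9·8 = 590 ≡ 7.
  S = (10, 9, 7) ≠ 0, so r is not a codeword (an error is present).
Step 3: locate the error. For a single error e at position i, S_ℓ = v_i·e·α_i^ℓ, so α_err = S_1/S_0.
  S_0^{−1} = 10^{−1} = 10 (mod 11), so α_err = 9·10 = 90 ≡ 2 = α_4. Error position i = 4.
  Consistency check: S_2/S_1 = 7·5 = 35 ≡ 2 = α_err ✓ (single-error assumption holds).
Step 4: error magnitude e = S_0/v_4 = S_0·∏_{j≠4}(α_4 − α_j) = 10·6 = 60 ≡ 5 (mod 11).
Step 5: correct position 4: c_4 = r_4 − e = 4 − 5 ≡ 10 (mod 11). Hence c = [6, 1, 5, 10, 8].
  Check: interpolating c through the α_i gives m(x) = 3 + 9·x (degree < 2) with m(α_i) = c_i for every i, so c is indeed a codeword.


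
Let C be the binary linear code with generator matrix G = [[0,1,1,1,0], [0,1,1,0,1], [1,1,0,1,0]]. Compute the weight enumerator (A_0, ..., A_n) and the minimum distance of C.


Weight distribution: A_0 = 1, A_2 = 2, A_3 = 4, A_4 = 1. Minimum distance d = 2.

Enumerate all 2^3 = 8 messages m ∈ F_2^3.
For each, compute codeword c = mG in F_2^5, then tally its weight.
  m = 000 → c = 00000, weight = 0.
  m = 100 → c = 01110, weight = 3.
  m = 010 → c = 01101, weight = 3.
  m = 110 → c = 00011, weight = 2.
  m = 001 → c = 11010, weight = 3.
  m = 101 → c = 10100, weight = 2.
  m = 011 → c = 10111, weight = 4.
  m = 111 → c = 11001, weight = 3.
Tally weights:
  weight 0: 1 codewords.
  weight 2: 2 codewords.
  weight 3: 4 codewords.
  weight 4: 1 codewords.
Minimum distance d = smallest w > 0 with A_w > 0 = 2.
Sanity: Σ A_w = 8 = 2^3 = 8 ✓.


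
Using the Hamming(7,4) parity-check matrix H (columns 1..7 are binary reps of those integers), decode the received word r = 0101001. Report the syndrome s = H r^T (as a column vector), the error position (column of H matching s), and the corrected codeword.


s = (0, 0, 1)^T, error position = 1, corrected codeword c = 1101001

Compute s = H r^T mod 2 one row at a time:
  s_1 = 1 + 0 + 0 + 1 = 2 ≡ 0 (mod 2).
  s_2 = 1 + 0 + 0 + 1 = 2 ≡ 0 (mod 2).
  s_3 = 0 + 0 + 0 + 1 = 1 ≡ 1 (mod 2).
s = (0, 0, 1)^T — this equals column 1 of H (binary 001), so error is at position 1.
Correct: flip bit 1 of r = 0101001 to get c = 1101001.


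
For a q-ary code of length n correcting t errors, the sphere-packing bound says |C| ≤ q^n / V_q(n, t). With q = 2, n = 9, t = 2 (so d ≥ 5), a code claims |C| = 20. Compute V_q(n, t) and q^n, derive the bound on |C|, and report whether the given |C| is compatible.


V_q(n, t) = 46, q^n = 512, Hamming bound = 11, |C| = 20 > bound (violated).

Step 1: Compute V_q(n, t) = Σ_{j=0}^2 C(n, j) (q−1)^j.
  j = 0: C(9,0)·(1)^0 = 1·1 = 1.
  j = 1: C(9,1)·(1)^1 = 9·1 = 9.
  j = 2: C(9,2)·(1)^2 = 36·1 = 36.
  V_q(n, t) = 1 + 9 + 36 = 46.
Step 2: q^n = 2^9 = 512.
Step 3: Hamming bound ⌊q^n / V_q(n,t)⌋ = ⌊512/46⌋ = 11.
Step 4: Compare |C| = 20 to 11: violated.
The claimed |C| lies above the Hamming bound, so no 2-ary code of length 9 with d ≥ 5 can have 20 codewords.


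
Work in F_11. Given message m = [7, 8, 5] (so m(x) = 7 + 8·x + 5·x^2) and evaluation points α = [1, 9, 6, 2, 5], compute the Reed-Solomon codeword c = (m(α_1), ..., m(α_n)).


c = [9, 0, 4, 10, 7]

Message polynomial: m(x) = 7 + 8·x + 5·x^2 (mod 11).
For each evaluation point α_i, compute m(α_i) mod 11:
  α_1 = 1: Horner steps 5 → 2 → 9, so m(1) = 9.
  α_2 = 9: Horner steps 5 → 9 → 0, so m(9) = 0.
  α_3 = 6: Horner steps 5 → 5 → 4, so m(6) = 4.
  α_4 = 2: Horner steps 5 → 7 → 10, so m(2) = 10.
  α_5 = 5: Horner steps 5 → 0 → 7, so m(5) = 7.
Codeword c = [9, 0, 4, 10, 7] ∈ F_11^5.


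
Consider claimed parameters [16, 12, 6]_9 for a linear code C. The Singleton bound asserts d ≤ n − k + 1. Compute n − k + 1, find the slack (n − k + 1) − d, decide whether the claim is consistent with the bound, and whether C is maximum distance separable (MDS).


Singleton RHS = n − k + 1 = 5, slack = -1, bound violated (no such code; not MDS).

Singleton bound: d ≤ n − k + 1.
Here n = 16, k = 12, so n − k + 1 = 5.
Given d = 6, check d ≤ 5: NO.
Slack = (n − k + 1) − d = -1.
The slack is negative: d = 6 exceeds n − k + 1 = 5 by 1, so the Singleton bound is violated and no linear [16, 12, 6]_9 code can exist. In particular it is not MDS (MDS requires d = n − k + 1 exactly).
Description: the claimed parameters are [16, 12, 6]_9; such a code would be impossible (violates the Singleton bound).


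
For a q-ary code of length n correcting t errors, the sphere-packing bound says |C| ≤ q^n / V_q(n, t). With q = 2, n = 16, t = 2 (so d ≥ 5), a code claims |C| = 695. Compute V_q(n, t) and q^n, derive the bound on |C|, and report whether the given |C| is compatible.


V_q(n, t) = 137, q^n = 65536, Hamming bound = 478, |C| = 695 > bound (violated).

Step 1: Compute V_q(n, t) = Σ_{j=0}^2 C(n, j) (q−1)^j.
  j = 0: C(16,0)·(1)^0 = 1·1 = 1.
  j = 1: C(16,1)·(1)^1 = 16·1 = 16.
  j = 2: C(16,2)·(1)^2 = 120·1 = 120.
  V_q(n, t) = 1 + 16 + 120 = 137.
Step 2: q^n = 2^16 = 65536.
Step 3: Hamming bound ⌊q^n / V_q(n,t)⌋ = ⌊65536/137⌋ = 478.
Step 4: Compare |C| = 695 to 478: violated.
The claimed |C| lies above the Hamming bound, so no 2-ary code of length 16 with d ≥ 5 can have 695 codewords.


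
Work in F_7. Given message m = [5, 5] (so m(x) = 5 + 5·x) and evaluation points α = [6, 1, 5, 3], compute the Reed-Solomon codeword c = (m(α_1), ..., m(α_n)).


c = [0, 3, 2, 6]

Message polynomial: m(x) = 5 + 5·x (mod 7).
For each evaluation point α_i, compute m(α_i) mod 7:
  α_1 = 6: Horner steps 5 → 0, so m(6) = 0.
  α_2 = 1: Horner steps 5 → 3, so m(1) = 3.
  α_3 = 5: Horner steps 5 → 2, so m(5) = 2.
  α_4 = 3: Horner steps 5 → 6, so m(3) = 6.
Codeword c = [0, 3, 2, 6] ∈ F_7^4.


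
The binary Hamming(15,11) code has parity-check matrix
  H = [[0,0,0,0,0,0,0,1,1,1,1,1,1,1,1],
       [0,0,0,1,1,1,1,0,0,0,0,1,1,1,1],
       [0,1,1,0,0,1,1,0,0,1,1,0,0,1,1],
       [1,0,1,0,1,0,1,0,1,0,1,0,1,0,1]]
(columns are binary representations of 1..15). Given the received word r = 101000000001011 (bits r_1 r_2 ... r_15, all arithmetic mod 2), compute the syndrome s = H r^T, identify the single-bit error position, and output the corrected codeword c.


s = (1, 1, 1, 1)^T, error position = 15, corrected codeword c = 101000000001010

Compute s = H r^T mod 2 one row at a time:
  s_1 = 0 + 0 + 0 + 0 + 1 + 0 + 1 + 1 = 3 ≡ 1 (mod 2).
  s_2 = 0 + 0 + 0 + 0 + 1 + 0 + 1 + 1 = 3 ≡ 1 (mod 2).
  s_3 = 0 + 1 + 0 + 0 + 0 + 0 + 1 + 1 = 3 ≡ 1 (mod 2).
  s_4 = 1 + 1 + 0 + 0 + 0 + 0 + 0 + 1 = 3 ≡ 1 (mod 2).
s = (1, 1, 1, 1)^T — this equals column 15 of H (binary 1111), so error is at position 15.
Correct: flip bit 15 of r = 101000000001011 to get c = 101000000001010.


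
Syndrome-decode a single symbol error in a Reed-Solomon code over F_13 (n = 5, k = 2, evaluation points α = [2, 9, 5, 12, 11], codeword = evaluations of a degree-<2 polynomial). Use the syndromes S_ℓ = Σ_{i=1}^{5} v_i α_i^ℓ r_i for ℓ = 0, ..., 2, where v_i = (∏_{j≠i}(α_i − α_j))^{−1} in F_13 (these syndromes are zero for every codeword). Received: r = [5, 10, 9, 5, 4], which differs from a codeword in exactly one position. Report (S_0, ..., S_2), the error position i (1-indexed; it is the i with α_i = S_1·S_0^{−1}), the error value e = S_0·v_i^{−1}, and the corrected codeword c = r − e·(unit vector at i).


S = (2, 11, 2), error at position 4, error magnitude e = 4, c = [5, 10, 9, 1, 4].

Step 1: column multipliers v_i = (∏_{j≠i}(α_i − α_j))^{−1} mod 13.
  i = 1 (α = 2): (2−9)(2−5)(2−12)(2−11) = (−7)·(−3)·(−10)·(−9) = 1890 ≡ 5, so v_1 = 5^{−1} = 8 (mod 13).
  i = 2 (α = 9): (9−2)(9−5)(9−12)(9−11) = 7·4·(−3)·(−2) = 168 ≡ 12, so v_2 = 12^{−1} = 12 (mod 13).
  i = 3 (α = 5): (5−2)(5−9)(5−12)(5−11) = 3·(−4)·(−7)·(−6) = −504 ≡ 3, so v_3 = 3^{−1} = 9 (mod 13).
  i = 4 (α = 12): (12−2)(12−9)(12−5)(12−11) = 10·3·7·1 = 210 ≡ 2, so v_4 = 2^{−1} = 7 (mod 13).
  i = 5 (α = 11): (11−2)(11−9)(11−5)(11−12) = 9·2·6·(−1) = −108 ≡ 9, so v_5 = 9^{−1} = 3 (mod 13).
  v = [8, 12, 9, 7, 3].
Step 2: syndromes of r = [5, 10, 9, 5, 4] (all sums mod 13).
  S_0 = Σ v_i r_i = 8·5 + 12·10 + 9·9 + 7·5 + 3·4 = 288 ≡ 2.
  S_1 = Σ v_i α_i r_i = 8·2·5 + 12·9·10 + 9·5·9 + 7·12·5 + 3·11·4 = 2117 ≡ 11.
  α_i^2 mod 13 = [4, 3, 12, 1, 4].
  S_2 = Σ v_i α_i^2 r_i = 8·4·5 + 12·3·10 + 9·12·9 + 7·1·5 + 3·4·4 = 1575 ≡ 2.
  S = (2, 11, 2) ≠ 0, so r is not a codeword (an error is present).
Step 3: locate the error. For a single error e at position i, S_ℓ = v_i·e·α_i^ℓ, so α_err = S_1/S_0.
  S_0^{−1} = 2^{−1} = 7 (mod 13), so α_err = 11·7 = 77 ≡ 12 = α_4. Error position i = 4.
  Consistency check: S_2/S_1 = 2·6 = 12 ≡ 12 = α_err ✓ (single-error assumption holds).
Step 4: error magnitude e = S_0/v_4 = S_0·∏_{j≠4}(α_4 − α_j) = 2·2 = 4 ≡ 4 (mod 13).
Step 5: correct position 4: c_4 = r_4 − e = 5 − 4 ≡ 1 (mod 13). Hence c = [5, 10, 9, 1, 4].
  Check: interpolating c through the α_i gives m(x) = 11 + 10·x (degree < 2) with m(α_i) = c_i for every i, so c is indeed a codeword.


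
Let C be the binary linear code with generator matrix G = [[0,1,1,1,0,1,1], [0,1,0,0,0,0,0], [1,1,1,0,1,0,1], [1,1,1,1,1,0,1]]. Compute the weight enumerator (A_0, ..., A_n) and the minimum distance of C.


Weight distribution: A_0 = 1, A_1 = 2, A_2 = 1, A_3 = 2, A_4 = 5, A_5 = 4, A_6 = 1. Minimum distance d = 1.

Enumerate all 2^4 = 16 messages m ∈ F_2^4.
For each, compute codeword c = mG in F_2^7, then tally its weight.
  m = 0000 → c = 0000000, weight = 0.
  m = 1000 → c = 0111011, weight = 5.
  m = 0100 → c = 0100000, weight = 1.
  m = 1100 → c = 0011011, weight = 4.
  m = 0010 → c = 1110101, weight = 5.
  m = 1010 → c = 1001110, weight = 4.
  m = 0110 → c = 1010101, weight = 4.
  m = 1110 → c = 1101110, weight = 5.
  m = 0001 → c = 1111101, weight = 6.
  m = 1001 → c = 1000110, weight = 3.
  m = 0101 → c = 1011101, weight = 5.
  m = 1101 → c = 1100110, weight = 4.
  m = 0011 → c = 0001000, weight = 1.
  m = 1011 → c = 0110011, weight = 4.
  m = 0111 → c = 0101000, weight = 2.
  m = 1111 → c = 0010011, weight = 3.
Tally weights:
  weight 0: 1 codewords.
  weight 1: 2 codewords.
  weight 2: 1 codewords.
  weight 3: 2 codewords.
  weight 4: 5 codewords.
  weight 5: 4 codewords.
  weight 6: 1 codewords.
Minimum distance d = smallest w > 0 with A_w > 0 = 1.
Sanity: Σ A_w = 16 = 2^4 = 16 ✓.


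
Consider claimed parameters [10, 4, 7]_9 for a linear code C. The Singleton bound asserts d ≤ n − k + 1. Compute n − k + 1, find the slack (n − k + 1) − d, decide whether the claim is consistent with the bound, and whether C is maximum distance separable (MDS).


Singleton RHS = n − k + 1 = 7, slack = 0, bound satisfied, MDS.

Singleton bound: d ≤ n − k + 1.
Here n = 10, k = 4, so n − k + 1 = 7.
Given d = 7, check d ≤ 7: YES.
Slack = (n − k + 1) − d = 0.
The code is MDS (slack = 0).
Description: the claimed parameters are [10, 4, 7]_9; such a code would be MDS (meets Singleton bound).


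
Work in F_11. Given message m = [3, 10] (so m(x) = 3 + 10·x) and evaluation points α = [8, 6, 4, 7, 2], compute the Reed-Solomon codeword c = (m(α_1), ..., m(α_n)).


c = [6, 8, 10, 7, 1]

Message polynomial: m(x) = 3 + 10·x (mod 11).
For each evaluation point α_i, compute m(α_i) mod 11:
  α_1 = 8: Horner steps 10 → 6, so m(8) = 6.
  α_2 = 6: Horner steps 10 → 8, so m(6) = 8.
  α_3 = 4: Horner steps 10 → 10, so m(4) = 10.
  α_4 = 7: Horner steps 10 → 7, so m(7) = 7.
  α_5 = 2: Horner steps 10 → 1, so m(2) = 1.
Codeword c = [6, 8, 10, 7, 1] ∈ F_11^5.


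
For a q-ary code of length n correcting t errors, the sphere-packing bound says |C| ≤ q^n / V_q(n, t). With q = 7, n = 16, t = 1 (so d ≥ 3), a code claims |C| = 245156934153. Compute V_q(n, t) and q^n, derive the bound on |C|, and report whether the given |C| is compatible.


V_q(n, t) = 97, q^n = 33232930569601, Hamming bound = 342607531645, |C| = 245156934153 ≤ bound (satisfied).

Step 1: Compute V_q(n, t) = Σ_{j=0}^1 C(n, j) (q−1)^j.
  j = 0: C(16,0)·(6)^0 = 1·1 = 1.
  j = 1: C(16,1)·(6)^1 = 16·6 = 96.
  V_q(n, t) = 1 + 96 = 97.
Step 2: q^n = 7^16 = 33232930569601.
Step 3: Hamming bound ⌊q^n / V_q(n,t)⌋ = ⌊33232930569601/97⌋ = 342607531645.
Step 4: Compare |C| = 245156934153 to 342607531645: satisfied.
The claimed |C| lies below the Hamming bound.


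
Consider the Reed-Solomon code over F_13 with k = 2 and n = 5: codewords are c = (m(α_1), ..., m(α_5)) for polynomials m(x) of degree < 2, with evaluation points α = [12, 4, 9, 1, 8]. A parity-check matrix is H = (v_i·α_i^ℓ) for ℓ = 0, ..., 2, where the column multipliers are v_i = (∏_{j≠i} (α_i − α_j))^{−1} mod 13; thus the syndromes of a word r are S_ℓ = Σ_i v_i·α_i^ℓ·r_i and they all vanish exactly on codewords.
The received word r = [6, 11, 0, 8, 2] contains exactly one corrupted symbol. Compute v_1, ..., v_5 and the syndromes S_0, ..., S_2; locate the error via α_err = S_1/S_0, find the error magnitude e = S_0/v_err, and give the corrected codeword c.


S = (1, 9, 3), error at position 3, error magnitude e = 10, c = [6, 11, 3, 8, 2].

Step 1: column multipliers v_i = (∏_{j≠i}(α_i − α_j))^{−1} mod 13.
  i = 1 (α = 12): (12−4)(12−9)(12−1)(12−8) = 8·3·11·4 = 1056 ≡ 3, so v_1 = 3^{−1} = 9 (mod 13).
  i = 2 (α = 4): (4−12)(4−9)(4−1)(4−8) = (−8)·(−5)·3·(−4) = −480 ≡ 1, so v_2 = 1^{−1} = 1 (mod 13).
  i = 3 (α = 9): (9−12)(9−4)(9−1)(9−8) = (−3)·5·8·1 = −120 ≡ 10, so v_3 = 10^{−1} = 4 (mod 13).
  i = 4 (α = 1): (1−12)(1−4)(1−9)(1−8) = (−11)·(−3)·(−8)·(−7) = 1848 ≡ 2, so v_4 = 2^{−1} = 7 (mod 13).
  i = 5 (α = 8): (8−12)(8−4)(8−9)(8−1) = (−4)·4·(−1)·7 = 112 ≡ 8, so v_5 = 8^{−1} = 5 (mod 13).
  v = [9, 1, 4, 7, 5].
Step 2: syndromes of r = [6, 11, 0, 8, 2] (all sums mod 13).
  S_0 = Σ v_i r_i = 9·6 + 1·11 + 4·0 + 7·8 + 5·2 = 131 ≡ 1.
  S_1 = Σ v_i α_i r_i = 9·12·6 + 1·4·11 + 4·9·0 + 7·1·8 + 5·8·2 = 828 ≡ 9.
  α_i^2 mod 13 = [1, 3, 3, 1, 12].
  S_2 = Σ v_i α_i^2 r_i = 9·1·6 + 1·3·11 + 4·3·0 + 7·1·8 + 5·12·2 = 263 ≡ 3.
  S = (1, 9, 3) ≠ 0, so r is not a codeword (an error is present).
Step 3: locate the error. For a single error e at position i, S_ℓ = v_i·e·α_i^ℓ, so α_err = S_1/S_0.
  S_0^{−1} = 1^{−1} = 1 (mod 13), so α_err = 9·1 = 9 ≡ 9 = α_3. Error position i = 3.
  Consistency check: S_2/S_1 = 3·3 = 9 ≡ 9 = α_err ✓ (single-error assumption holds).
Step 4: error magnitude e = S_0/v_3 = S_0·∏_{j≠3}(α_3 − α_j) = 1·10 = 10 ≡ 10 (mod 13).
Step 5: correct position 3: c_3 = r_3 − e = 0 − 10 ≡ 3 (mod 13). Hence c = [6, 11, 3, 8, 2].
  Check: interpolating c through the α_i gives m(x) = 7 + 1·x (degree < 2) with m(α_i) = c_i for every i, so c is indeed a codeword.


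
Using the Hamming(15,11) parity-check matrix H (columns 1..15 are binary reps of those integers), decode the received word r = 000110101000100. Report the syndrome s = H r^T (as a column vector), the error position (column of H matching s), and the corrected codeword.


s = (0, 0, 1, 0)^T, error position = 2, corrected codeword c = 010110101000100

Compute s = H r^T mod 2 one row at a time:
  s_1 = 0 + 1 + 0 + 0 + 0 + 1 + 0 + 0 = 2 ≡ 0 (mod 2).
  s_2 = 1 + 1 + 0 + 1 + 0 + 1 + 0 + 0 = 4 ≡ 0 (mod 2).
  s_3 = 0 + 0 + 0 + 1 + 0 + 0 + 0 + 0 = 1 ≡ 1 (mod 2).
  s_4 = 0 + 0 + 1 + 1 + 1 + 0 + 1 + 0 = 4 ≡ 0 (mod 2).
s = (0, 0, 1, 0)^T — this equals column 2 of H (binary 0010), so error is at position 2.
Correct: flip bit 2 of r = 000110101000100 to get c = 010110101000100.


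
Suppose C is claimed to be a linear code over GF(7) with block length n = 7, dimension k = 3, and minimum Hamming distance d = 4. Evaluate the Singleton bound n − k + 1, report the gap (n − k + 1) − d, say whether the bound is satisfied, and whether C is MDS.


Singleton RHS = n − k + 1 = 5, slack = 1, bound satisfied, not MDS.

Singleton bound: d ≤ n − k + 1.
Here n = 7, k = 3, so n − k + 1 = 5.
Given d = 4, check d ≤ 5: YES.
Slack = (n − k + 1) − d = 1.
The code is NOT MDS (slack = 1 > 0).
Description: the claimed parameters are [7, 3, 4]_7; such a code would be non-MDS.


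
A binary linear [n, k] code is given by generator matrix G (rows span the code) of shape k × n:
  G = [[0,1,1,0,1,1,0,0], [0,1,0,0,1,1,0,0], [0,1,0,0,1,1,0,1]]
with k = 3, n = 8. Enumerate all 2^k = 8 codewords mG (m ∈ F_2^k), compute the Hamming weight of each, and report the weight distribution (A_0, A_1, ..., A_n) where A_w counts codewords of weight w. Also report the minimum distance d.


Weight distribution: A_0 = 1, A_1 = 2, A_2 = 1, A_3 = 1, A_4 = 2, A_5 = 1. Minimum distance d = 1.

Enumerate all 2^3 = 8 messages m ∈ F_2^3.
For each, compute codeword c = mG in F_2^8, then tally its weight.
  m = 000 → c = 00000000, weight = 0.
  m = 100 → c = 01101100, weight = 4.
  m = 010 → c = 01001100, weight = 3.
  m = 110 → c = 00100000, weight = 1.
  m = 001 → c = 01001101, weight = 4.
  m = 101 → c = 00100001, weight = 2.
  m = 011 → c = 00000001, weight = 1.
  m = 111 → c = 01101101, weight = 5.
Tally weights:
  weight 0: 1 codewords.
  weight 1: 2 codewords.
  weight 2: 1 codewords.
  weight 3: 1 codewords.
  weight 4: 2 codewords.
  weight 5: 1 codewords.
Minimum distance d = smallest w > 0 with A_w > 0 = 1.
Sanity: Σ A_w = 8 = 2^3 = 8 ✓.


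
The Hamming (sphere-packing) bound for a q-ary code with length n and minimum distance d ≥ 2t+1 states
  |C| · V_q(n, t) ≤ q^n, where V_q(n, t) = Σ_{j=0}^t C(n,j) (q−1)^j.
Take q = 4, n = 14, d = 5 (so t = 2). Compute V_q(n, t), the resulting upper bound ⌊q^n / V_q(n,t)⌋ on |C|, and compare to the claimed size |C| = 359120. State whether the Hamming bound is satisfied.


V_q(n, t) = 862, q^n = 268435456, Hamming bound = 311410, |C| = 359120 > bound (violated).

Step 1: Compute V_q(n, t) = Σ_{j=0}^2 C(n, j) (q−1)^j.
  j = 0: C(14,0)·(3)^0 = 1·1 = 1.
  j = 1: C(14,1)·(3)^1 = 14·3 = 42.
  j = 2: C(14,2)·(3)^2 = 91·9 = 819.
  V_q(n, t) = 1 + 42 + 819 = 862.
Step 2: q^n = 4^14 = 268435456.
Step 3: Hamming bound ⌊q^n / V_q(n,t)⌋ = ⌊268435456/862⌋ = 311410.
Step 4: Compare |C| = 359120 to 311410: violated.
The claimed |C| lies above the Hamming bound, so no 4-ary code of length 14 with d ≥ 5 can have 359120 codewords.


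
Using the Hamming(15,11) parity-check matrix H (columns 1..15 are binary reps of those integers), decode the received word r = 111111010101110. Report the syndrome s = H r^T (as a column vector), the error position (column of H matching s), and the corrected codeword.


s = (1, 0, 1, 0)^T, error position = 10, corrected codeword c = 111111010001110

Compute s = H r^T mod 2 one row at a time:
  s_1 = 1 + 0 + 1 + 0 + 1 + 1 + 1 + 0 = 5 ≡ 1 (mod 2).
  s_2 = 1 + 1 + 1 + 0 + 1 + 1 + 1 + 0 = 6 ≡ 0 (mod 2).
  s_3 = 1 + 1 + 1 + 0 + 1 + 0 + 1 + 0 = 5 ≡ 1 (mod 2).
  s_4 = 1 + 1 + 1 + 0 + 0 + 0 + 1 + 0 = 4 ≡ 0 (mod 2).
s = (1, 0, 1, 0)^T — this equals column 10 of H (binary 1010), so error is at position 10.
Correct: flip bit 10 of r = 111111010101110 to get c = 111111010001110.


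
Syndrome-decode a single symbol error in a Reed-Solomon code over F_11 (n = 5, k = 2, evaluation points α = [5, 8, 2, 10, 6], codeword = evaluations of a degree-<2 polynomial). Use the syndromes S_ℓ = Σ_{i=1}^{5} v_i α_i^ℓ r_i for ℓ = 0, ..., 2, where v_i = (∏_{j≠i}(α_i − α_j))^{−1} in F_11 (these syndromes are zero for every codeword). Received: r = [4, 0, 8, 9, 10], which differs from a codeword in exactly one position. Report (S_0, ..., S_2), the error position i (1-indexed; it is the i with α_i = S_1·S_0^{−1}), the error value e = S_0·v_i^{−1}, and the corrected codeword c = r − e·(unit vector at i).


S = (8, 3, 8), error at position 4, error magnitude e = 8, c = [4, 0, 8, 1, 10].

Step 1: column multipliers v_i = (∏_{j≠i}(α_i − α_j))^{−1} mod 11.
  i = 1 (α = 5): (5−8)(5−2)(5−10)(5−6) = (−3)·3·(−5)·(−1) = −45 ≡ 10, so v_1 = 10^{−1} = 10 (mod 11).
  i = 2 (α = 8): (8−5)(8−2)(8−10)(8−6) = 3·6·(−2)·2 = −72 ≡ 5, so v_2 = 5^{−1} = 9 (mod 11).
  i = 3 (α = 2): (2−5)(2−8)(2−10)(2−6) = (−3)·(−6)·(−8)·(−4) = 576 ≡ 4, so v_3 = 4^{−1} = 3 (mod 11).
  i = 4 (α = 10): (10−5)(10−8)(10−2)(10−6) = 5·2·8·4 = 320 ≡ 1, so v_4 = 1^{−1} = 1 (mod 11).
  i = 5 (α = 6): (6−5)(6−8)(6−2)(6−10) = 1·(−2)·4·(−4) = 32 ≡ 10, so v_5 = 10^{−1} = 10 (mod 11).
  v = [10, 9, 3, 1, 10].
Step 2: syndromes of r = [4, 0, 8, 9, 10] (all sums mod 11).
  S_0 = Σ v_i r_i = 10·4 + 9·0 + 3·8 + 1·9 + 10·10 = 173 ≡ 8.
  S_1 = Σ v_i α_i r_i = 10·5·4 + 9·8·0 + 3·2·8 + 1·10·9 + 10·6·10 = 938 ≡ 3.
  α_i^2 mod 11 = [3, 9, 4, 1, 3].
  S_2 = Σ v_i α_i^2 r_i = 10·3·4 + 9·9·0 + 3·4·8 + 1·1·9 + 10·3·10 = 525 ≡ 8.
  S = (8, 3, 8) ≠ 0, so r is not a codeword (an error is present).
Step 3: locate the error. For a single error e at position i, S_ℓ = v_i·e·α_i^ℓ, so α_err = S_1/S_0.
  S_0^{−1} = 8^{−1} = 7 (mod 11), so α_err = 3·7 = 21 ≡ 10 = α_4. Error position i = 4.
  Consistency check: S_2/S_1 = 8·4 = 32 ≡ 10 = α_err ✓ (single-error assumption holds).
Step 4: error magnitude e = S_0/v_4 = S_0·∏_{j≠4}(α_4 − α_j) = 8·1 = 8 ≡ 8 (mod 11).
Step 5: correct position 4: c_4 = r_4 − e = 9 − 8 ≡ 1 (mod 11). Hence c = [4, 0, 8, 1, 10].
  Check: interpolating c through the α_i gives m(x) = 7 + 6·x (degree < 2) with m(α_i) = c_i for every i, so c is indeed a codeword.
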